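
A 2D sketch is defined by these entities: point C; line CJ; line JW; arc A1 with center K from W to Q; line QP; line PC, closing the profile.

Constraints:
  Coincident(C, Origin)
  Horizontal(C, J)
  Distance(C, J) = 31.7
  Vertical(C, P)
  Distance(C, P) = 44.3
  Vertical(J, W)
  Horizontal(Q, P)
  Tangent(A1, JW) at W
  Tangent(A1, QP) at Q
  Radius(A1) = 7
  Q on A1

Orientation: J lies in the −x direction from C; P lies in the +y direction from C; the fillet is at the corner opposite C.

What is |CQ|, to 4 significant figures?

50.72

C is at the origin; CJ is horizontal with |CJ| = 31.7 and J on the −x side, so J = (-31.70, 0.000). CP is vertical with |CP| = 44.3 and P on the +y side, so P = (0.000, 44.30). The virtual corner opposite C is at (-31.70, 44.30). Since A1 is tangent to JW there, KW ⟂ JW and the tangent condition forces KQ to be normal to QP, with radius 7.0, so the center K sits 7.0 in from both sides at K = (-24.70, 37.30). That places the tangent points at W = (-31.70, 37.30) on JW and Q = (-24.70, 44.30) on QP. Then |CQ| = |Q − C| = 50.72.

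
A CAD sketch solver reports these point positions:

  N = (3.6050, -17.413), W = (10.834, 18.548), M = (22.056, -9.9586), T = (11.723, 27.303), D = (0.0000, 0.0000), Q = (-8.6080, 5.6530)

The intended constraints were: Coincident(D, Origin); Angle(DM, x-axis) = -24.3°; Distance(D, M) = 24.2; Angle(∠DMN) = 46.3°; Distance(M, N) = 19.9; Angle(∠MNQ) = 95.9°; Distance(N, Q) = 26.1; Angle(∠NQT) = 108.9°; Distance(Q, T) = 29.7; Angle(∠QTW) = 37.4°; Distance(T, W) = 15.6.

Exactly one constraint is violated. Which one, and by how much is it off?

Distance(T, W) = 15.6 — off by 6.80.

D = (0.00, 0.00) ✓; DM at -24.30° ✓; |DM| = 24.20 ✓; ∠DMN = 46.30° ✓; |MN| = 19.90 ✓; ∠MNQ = 95.90° ✓; |NQ| = 26.10 ✓; ∠NQT = 108.9° ✓; |QT| = 29.70 ✓; ∠QTW = 37.40° ✓; |TW| = 8.800 ✗.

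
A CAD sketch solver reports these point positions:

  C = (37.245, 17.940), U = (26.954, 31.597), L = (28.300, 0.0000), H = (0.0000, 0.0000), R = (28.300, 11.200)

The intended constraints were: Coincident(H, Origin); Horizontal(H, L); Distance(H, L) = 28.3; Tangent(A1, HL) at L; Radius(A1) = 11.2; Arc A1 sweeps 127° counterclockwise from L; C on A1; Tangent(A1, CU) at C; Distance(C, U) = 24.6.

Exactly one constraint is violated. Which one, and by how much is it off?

Distance(C, U) = 24.6 — off by 7.50.

H = (0.00, 0.00) ✓; H.y = 0.00, L.y = 0.00 ✓; |HL| = 28.30 ✓; ∠(RL, LH) = 90.00° ✓; |RL| = 11.20 ✓; bearing(R→C) − bearing(R→L) = 127.0° ✓; |RC| = 11.20 ✓; ∠(RC, CU) = 90.00° ✓; |CU| = 17.10 ✗.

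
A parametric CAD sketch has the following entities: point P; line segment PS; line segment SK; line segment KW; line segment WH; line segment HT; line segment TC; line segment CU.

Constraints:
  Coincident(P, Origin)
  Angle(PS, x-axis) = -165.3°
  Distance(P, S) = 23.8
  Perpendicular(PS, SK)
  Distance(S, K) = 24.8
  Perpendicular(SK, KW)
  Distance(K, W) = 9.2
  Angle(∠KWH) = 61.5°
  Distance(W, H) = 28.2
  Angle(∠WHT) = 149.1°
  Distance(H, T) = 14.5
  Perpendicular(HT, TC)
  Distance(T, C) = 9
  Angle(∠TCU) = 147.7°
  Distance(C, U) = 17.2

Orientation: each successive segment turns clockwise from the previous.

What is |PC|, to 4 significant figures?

45.12

P is at the origin; PS runs at -165.3° with length 23.8, so S = (-23.02, -6.039). PS is perpendicular to SK, so SK runs at 104.7°; with |SK| = 24.8, K = (-29.31, 17.95). SK ⟂ KW, so KW runs at 14.70°; with |KW| = 9.2, W = (-20.42, 20.28). ∠KWH = 61.5° gives WH at -103.8° from the x-axis; with |WH| = 28.2, H = (-27.14, -7.103). ∠WHT = 149.1° gives HT at -134.7° from the x-axis; with |HT| = 14.5, T = (-37.34, -17.41). The perpendicularity gives TC at right angles to HT, so TC runs at 135.3°; with |TC| = 9.0, C = (-43.74, -11.08). Then |PC| = |C − P| = 45.12.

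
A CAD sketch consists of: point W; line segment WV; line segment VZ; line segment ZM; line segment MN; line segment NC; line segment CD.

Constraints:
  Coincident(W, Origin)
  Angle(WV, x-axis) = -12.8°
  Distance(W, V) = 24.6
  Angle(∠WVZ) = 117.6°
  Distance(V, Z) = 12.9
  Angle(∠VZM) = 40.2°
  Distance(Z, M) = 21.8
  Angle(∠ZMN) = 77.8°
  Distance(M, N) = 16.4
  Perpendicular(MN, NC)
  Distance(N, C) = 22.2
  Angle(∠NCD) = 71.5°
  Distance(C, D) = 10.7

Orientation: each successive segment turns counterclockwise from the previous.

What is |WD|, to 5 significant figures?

30.689

W is at the origin; WV runs at -12.8° with length 24.6, so V = (23.989, -5.4501). ∠WVZ = 117.6° gives VZ at 49.600° from the x-axis; with |VZ| = 12.9, Z = (32.349, 4.3738). ∠VZM = 40.2° gives ZM at -170.60° from the x-axis; with |ZM| = 21.8, M = (10.842, 0.81325). ∠ZMN = 77.8° gives MN at -68.400° from the x-axis; with |MN| = 16.4, N = (16.879, -14.435). MN ⟂ NC, so NC runs at 21.600°; with |NC| = 22.2, C = (37.520, -6.2627). ∠NCD = 71.5° gives CD at 130.10° from the x-axis; with |CD| = 10.7, D = (30.628, 1.9219). Then |WD| = |D − W| = 30.689.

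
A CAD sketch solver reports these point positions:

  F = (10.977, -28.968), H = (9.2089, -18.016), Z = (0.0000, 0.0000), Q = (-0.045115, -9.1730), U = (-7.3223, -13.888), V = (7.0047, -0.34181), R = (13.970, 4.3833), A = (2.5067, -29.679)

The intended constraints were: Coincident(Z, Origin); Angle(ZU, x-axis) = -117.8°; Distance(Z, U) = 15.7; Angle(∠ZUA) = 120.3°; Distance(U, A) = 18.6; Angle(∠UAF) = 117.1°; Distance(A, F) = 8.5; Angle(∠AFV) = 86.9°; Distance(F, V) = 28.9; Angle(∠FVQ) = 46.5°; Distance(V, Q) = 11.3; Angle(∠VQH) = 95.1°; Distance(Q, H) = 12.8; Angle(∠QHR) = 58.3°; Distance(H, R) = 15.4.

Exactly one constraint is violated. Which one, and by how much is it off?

Distance(H, R) = 15.4 — off by 7.50.

Z = (0.00, 0.00) ✓; ZU at -117.8° ✓; |ZU| = 15.70 ✓; ∠ZUA = 120.3° ✓; |UA| = 18.60 ✓; ∠UAF = 117.1° ✓; |AF| = 8.500 ✓; ∠AFV = 86.90° ✓; |FV| = 28.90 ✓; ∠FVQ = 46.50° ✓; |VQ| = 11.30 ✓; ∠VQH = 95.10° ✓; |QH| = 12.80 ✓; ∠QHR = 58.30° ✓; |HR| = 22.90 ✗.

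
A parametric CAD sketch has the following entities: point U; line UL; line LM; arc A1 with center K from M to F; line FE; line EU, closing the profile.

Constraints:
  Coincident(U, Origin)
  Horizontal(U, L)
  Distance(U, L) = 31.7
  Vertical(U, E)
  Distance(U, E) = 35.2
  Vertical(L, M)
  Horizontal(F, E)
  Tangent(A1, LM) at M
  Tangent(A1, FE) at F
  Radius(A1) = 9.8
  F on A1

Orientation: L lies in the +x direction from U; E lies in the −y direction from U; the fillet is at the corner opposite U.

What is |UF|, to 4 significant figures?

41.46

U is at the origin; U and L share the same y with |UL| = 31.7 and L on the +x side, so L = (31.70, 0.000). U and E share the same x with |UE| = 35.2 and E on the −y side, so E = (0.000, -35.20). The virtual corner opposite U is at (31.70, -35.20). The tangent condition forces KM to be normal to LM and A1 meets FE tangentially, so KF is at right angles to FE, with radius 9.8, so the center K sits 9.8 in from both sides at K = (21.90, -25.40). That places the tangent points at M = (31.70, -25.40) on LM and F = (21.90, -35.20) on FE. Then |UF| = |F − U| = 41.46.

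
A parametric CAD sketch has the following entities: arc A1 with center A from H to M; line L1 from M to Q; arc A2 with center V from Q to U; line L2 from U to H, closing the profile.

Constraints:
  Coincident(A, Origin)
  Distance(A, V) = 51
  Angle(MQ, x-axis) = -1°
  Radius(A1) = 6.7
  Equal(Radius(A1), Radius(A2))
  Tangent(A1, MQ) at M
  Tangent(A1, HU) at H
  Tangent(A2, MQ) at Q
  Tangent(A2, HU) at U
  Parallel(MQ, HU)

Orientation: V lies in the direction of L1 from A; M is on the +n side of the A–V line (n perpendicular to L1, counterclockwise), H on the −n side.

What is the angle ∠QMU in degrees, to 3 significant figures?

14.7°

The slot axis is L1's direction at -1.0°, so u = (cos -1.0°, sin -1.0°) = (1.00, -0.0175) and n = (−sin -1.0°, cos -1.0°) = (0.0175, 1.00). A is at the origin and V lies 51.0 along u from A, so V = 51.0·u = (51.0, -0.890). Tangency of A1 to both parallel lines with radius 6.7 puts M and H at A ± 6.7·n: M = (0.117, 6.70), H = (-0.117, -6.70). Equal radii place Q and U the same way about V: Q = V + 6.7·n = (51.1, 5.81), U = V − 6.7·n = (50.9, -7.59). Then cos ∠QMU = MQ·MU / (|MQ||MU|), giving 14.7°.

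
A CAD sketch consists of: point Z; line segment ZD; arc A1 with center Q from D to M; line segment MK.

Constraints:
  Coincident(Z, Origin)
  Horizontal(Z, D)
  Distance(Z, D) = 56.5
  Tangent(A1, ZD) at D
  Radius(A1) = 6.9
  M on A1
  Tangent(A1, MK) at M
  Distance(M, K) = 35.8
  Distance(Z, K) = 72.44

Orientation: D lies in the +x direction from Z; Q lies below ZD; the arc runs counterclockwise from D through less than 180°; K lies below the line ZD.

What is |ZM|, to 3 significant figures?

50.5

Z is at the origin; ZD is horizontal with |ZD| = 56.5 and D on the +x side, so D = (56.5, 0.00). A1 meets ZD tangentially, so QD is at right angles to ZD, so Q = D + (0, -6.9) = (56.5, -6.90). Since QM ⟂ MK (tangency), |QK| = √(6.9² + 35.8²) = 36.5 regardless of where M sits on A1. So K lies on both circle(Z, 72.44) and circle(Q, 36.5); the below-ZD intersection is K = (58.1, -43.3). M is the foot of the tangent from K: M = (49.8, -8.49).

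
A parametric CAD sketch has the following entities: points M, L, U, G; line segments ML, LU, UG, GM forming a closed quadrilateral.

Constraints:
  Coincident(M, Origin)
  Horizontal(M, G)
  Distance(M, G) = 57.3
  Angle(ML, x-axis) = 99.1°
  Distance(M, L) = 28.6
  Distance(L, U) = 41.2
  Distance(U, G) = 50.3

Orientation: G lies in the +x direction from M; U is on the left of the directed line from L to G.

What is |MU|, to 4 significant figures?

55.48

Checks: |LU| = 41.20 ✓; |UG| = 50.30 ✓.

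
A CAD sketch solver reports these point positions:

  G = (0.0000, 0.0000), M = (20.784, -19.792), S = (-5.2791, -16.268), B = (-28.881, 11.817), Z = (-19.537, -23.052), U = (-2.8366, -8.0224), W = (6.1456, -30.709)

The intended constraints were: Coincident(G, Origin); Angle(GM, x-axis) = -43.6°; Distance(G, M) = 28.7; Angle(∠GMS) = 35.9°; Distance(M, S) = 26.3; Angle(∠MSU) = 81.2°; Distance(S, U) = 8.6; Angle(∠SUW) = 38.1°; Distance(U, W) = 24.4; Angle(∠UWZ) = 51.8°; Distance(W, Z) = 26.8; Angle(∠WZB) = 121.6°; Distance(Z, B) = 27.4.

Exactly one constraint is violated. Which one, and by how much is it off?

Distance(Z, B) = 27.4 — off by 8.70.

G = (0.00, 0.00) ✓; GM at -43.60° ✓; |GM| = 28.70 ✓; ∠GMS = 35.90° ✓; |MS| = 26.30 ✓; ∠MSU = 81.20° ✓; |SU| = 8.600 ✓; ∠SUW = 38.10° ✓; |UW| = 24.40 ✓; ∠UWZ = 51.80° ✓; |WZ| = 26.80 ✓; ∠WZB = 121.6° ✓; |ZB| = 36.10 ✗.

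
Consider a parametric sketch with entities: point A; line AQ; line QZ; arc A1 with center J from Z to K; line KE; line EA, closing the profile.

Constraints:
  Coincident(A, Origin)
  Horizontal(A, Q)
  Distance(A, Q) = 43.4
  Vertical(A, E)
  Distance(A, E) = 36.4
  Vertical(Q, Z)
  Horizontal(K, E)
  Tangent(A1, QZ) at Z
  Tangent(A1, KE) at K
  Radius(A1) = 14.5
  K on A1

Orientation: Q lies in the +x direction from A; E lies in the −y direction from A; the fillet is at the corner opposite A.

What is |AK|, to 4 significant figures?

46.48

A is at the origin; A and Q share the same y with |AQ| = 43.4 and Q on the +x side, so Q = (43.40, 0.000). A and E share the same x with |AE| = 36.4 and E on the −y side, so E = (0.000, -36.40). The virtual corner opposite A is at (43.40, -36.40). A1 meets QZ tangentially, so JZ is at right angles to QZ and tangency of A1 to KE means the radius JK is perpendicular to KE, with radius 14.5, so the center J sits 14.5 in from both sides at J = (28.90, -21.90). That places the tangent points at Z = (43.40, -21.90) on QZ and K = (28.90, -36.40) on KE. Then |AK| = |K − A| = 46.48.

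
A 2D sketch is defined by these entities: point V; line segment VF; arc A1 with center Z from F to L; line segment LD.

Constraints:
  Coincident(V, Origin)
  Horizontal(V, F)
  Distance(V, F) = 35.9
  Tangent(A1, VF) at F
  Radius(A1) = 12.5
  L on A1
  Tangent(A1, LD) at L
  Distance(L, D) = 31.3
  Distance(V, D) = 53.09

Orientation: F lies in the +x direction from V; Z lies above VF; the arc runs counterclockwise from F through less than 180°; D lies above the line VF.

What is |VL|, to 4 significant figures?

50.13

Checks: |VF| = 35.90 ✓; |ZL| = 12.50 ✓; ∠(ZL, LD) = 90.00° ✓; |LD| = 31.30 ✓; |VD| = 53.09 ✓.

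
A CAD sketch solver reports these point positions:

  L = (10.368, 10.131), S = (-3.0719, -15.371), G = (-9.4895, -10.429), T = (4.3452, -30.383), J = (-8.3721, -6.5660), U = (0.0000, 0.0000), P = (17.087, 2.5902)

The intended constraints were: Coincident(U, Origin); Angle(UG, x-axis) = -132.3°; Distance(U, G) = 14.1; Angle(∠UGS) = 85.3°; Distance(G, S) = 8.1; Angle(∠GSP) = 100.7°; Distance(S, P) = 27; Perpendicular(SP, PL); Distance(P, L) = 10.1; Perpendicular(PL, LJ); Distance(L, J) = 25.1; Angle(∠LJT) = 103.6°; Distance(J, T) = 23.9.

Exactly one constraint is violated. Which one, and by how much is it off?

Distance(J, T) = 23.9 — off by 3.10.

U = (0.00, 0.00) ✓; UG at -132.3° ✓; |UG| = 14.10 ✓; ∠UGS = 85.30° ✓; |GS| = 8.100 ✓; ∠GSP = 100.7° ✓; |SP| = 27.00 ✓; ∠(SP, PL) = 90.00° ✓; |PL| = 10.10 ✓; ∠(PL, LJ) = 90.00° ✓; |LJ| = 25.10 ✓; ∠LJT = 103.6° ✓; |JT| = 27.00 ✗.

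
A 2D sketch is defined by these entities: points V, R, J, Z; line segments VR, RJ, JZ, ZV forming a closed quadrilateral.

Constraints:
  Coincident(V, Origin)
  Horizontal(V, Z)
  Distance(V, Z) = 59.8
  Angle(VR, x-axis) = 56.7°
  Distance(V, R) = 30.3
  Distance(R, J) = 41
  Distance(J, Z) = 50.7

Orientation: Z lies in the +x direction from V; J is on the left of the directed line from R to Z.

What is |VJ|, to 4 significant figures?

70.21

V is at the origin; V and Z share the same y with |VZ| = 59.8 and Z in +x, so Z = (59.8, 0). VR runs at 56.7° with |VR| = 30.3, so R = (16.64, 25.32). J is determined by |RJ| = 41.0 and |JZ| = 50.7 together: it lies at the intersection of circle(R, 41.0) and circle(Z, 50.7). With |RZ| = 50.05, the foot of the radical line on RZ is 16.14 from R and the perpendicular offset is √(41.0² − 16.14²) = 37.69. Taking the left-of-RZ solution: J = (49.63, 49.67).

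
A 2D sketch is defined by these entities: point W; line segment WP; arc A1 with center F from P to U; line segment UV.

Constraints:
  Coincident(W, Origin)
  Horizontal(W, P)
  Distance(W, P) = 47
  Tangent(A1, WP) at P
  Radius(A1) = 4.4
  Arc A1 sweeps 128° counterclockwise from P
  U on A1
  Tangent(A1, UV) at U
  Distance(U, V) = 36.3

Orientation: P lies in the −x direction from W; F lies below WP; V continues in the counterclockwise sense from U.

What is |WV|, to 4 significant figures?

45.45

On A1, P sits at bearing 90° from F; a 128° counterclockwise sweep puts U at bearing 218°, so U = F + 4.4·(cos 218°, sin 218°) = (-50.47, -7.109). The tangent condition forces FU to be normal to UV, so UV runs along (−sin 218°, cos 218°); with |UV| = 36.3, V = (-28.12, -35.71). Then |WV| = |V − W| = 45.45.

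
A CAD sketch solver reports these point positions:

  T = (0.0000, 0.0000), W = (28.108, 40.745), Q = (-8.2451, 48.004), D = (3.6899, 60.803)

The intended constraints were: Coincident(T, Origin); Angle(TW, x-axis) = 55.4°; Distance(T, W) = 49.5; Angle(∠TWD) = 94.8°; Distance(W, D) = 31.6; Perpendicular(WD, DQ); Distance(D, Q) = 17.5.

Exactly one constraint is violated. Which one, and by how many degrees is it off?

Perpendicular(WD, DQ) — off by 3.60°.

T = (0.00, 0.00) ✓; TW at 55.40° ✓; |TW| = 49.50 ✓; ∠TWD = 94.80° ✓; |WD| = 31.60 ✓; ∠(WD, DQ) = 86.40° ✗; |DQ| = 17.50 ✓.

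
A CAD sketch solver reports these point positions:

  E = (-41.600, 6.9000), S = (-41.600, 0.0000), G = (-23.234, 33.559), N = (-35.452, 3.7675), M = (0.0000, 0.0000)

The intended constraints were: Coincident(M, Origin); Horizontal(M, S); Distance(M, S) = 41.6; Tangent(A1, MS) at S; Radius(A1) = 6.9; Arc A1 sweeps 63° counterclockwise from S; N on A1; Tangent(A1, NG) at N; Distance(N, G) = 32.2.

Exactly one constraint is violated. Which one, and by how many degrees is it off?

Tangent(A1, NG) at N — off by 4.70°.

M = (0.00, 0.00) ✓; M.y = 0.00, S.y = 0.00 ✓; |MS| = 41.60 ✓; ∠(ES, SM) = 90.00° ✓; |ES| = 6.900 ✓; bearing(E→N) − bearing(E→S) = 63.00° ✓; |EN| = 6.900 ✓; ∠(EN, NG) = 85.30° ✗; |NG| = 32.20 ✓.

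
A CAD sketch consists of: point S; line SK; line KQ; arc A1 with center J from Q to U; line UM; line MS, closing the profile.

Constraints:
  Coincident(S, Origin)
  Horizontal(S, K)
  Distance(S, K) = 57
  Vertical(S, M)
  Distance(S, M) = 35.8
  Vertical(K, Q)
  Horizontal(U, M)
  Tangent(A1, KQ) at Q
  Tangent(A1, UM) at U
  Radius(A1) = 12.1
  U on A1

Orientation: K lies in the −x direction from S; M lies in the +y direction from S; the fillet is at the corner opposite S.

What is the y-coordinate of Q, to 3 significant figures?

23.7

The virtual corner opposite S is at (-57.0, 35.8). The tangent condition forces JQ to be normal to KQ and the tangent condition forces JU to be normal to UM, with radius 12.1, so the center J sits 12.1 in from both sides at J = (-44.9, 23.7). That places the tangent points at Q = (-57.0, 23.7) on KQ and U = (-44.9, 35.8) on UM. So Q.y = 23.7.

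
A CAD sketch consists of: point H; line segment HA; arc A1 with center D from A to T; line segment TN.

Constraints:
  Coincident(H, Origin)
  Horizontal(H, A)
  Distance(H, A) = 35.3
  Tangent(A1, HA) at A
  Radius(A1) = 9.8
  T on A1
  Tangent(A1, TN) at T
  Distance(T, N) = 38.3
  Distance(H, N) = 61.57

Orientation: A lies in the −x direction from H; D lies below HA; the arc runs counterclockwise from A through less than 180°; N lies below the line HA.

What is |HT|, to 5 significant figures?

46.421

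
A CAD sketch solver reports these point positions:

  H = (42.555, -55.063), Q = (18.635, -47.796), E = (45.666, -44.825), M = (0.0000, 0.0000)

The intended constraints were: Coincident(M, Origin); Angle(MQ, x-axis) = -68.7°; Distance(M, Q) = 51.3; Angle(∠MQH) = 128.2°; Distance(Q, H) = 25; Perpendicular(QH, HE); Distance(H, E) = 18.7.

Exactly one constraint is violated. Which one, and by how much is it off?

Distance(H, E) = 18.7 — off by 8.00.

M = (0.00, 0.00) ✓; MQ at -68.70° ✓; |MQ| = 51.30 ✓; ∠MQH = 128.2° ✓; |QH| = 25.00 ✓; ∠(QH, HE) = 90.00° ✓; |HE| = 10.70 ✗.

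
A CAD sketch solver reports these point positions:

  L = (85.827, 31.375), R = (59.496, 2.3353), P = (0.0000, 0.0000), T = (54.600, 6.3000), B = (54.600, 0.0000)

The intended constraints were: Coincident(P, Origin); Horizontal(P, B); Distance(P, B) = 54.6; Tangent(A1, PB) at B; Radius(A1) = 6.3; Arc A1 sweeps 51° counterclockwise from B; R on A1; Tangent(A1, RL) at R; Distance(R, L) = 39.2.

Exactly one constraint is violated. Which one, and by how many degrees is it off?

Tangent(A1, RL) at R — off by 3.20°.

P = (0.00, 0.00) ✓; P.y = 0.00, B.y = 0.00 ✓; |PB| = 54.60 ✓; ∠(TB, BP) = 90.00° ✓; |TB| = 6.300 ✓; bearing(T→R) − bearing(T→B) = 51.00° ✓; |TR| = 6.300 ✓; ∠(TR, RL) = 93.20° ✗; |RL| = 39.20 ✓.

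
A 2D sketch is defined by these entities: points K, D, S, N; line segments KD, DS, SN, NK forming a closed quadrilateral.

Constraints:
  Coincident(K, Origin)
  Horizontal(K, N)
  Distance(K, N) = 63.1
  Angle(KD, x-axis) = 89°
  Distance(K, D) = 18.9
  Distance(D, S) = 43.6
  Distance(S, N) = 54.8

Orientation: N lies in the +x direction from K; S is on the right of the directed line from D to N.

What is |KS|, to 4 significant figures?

26.32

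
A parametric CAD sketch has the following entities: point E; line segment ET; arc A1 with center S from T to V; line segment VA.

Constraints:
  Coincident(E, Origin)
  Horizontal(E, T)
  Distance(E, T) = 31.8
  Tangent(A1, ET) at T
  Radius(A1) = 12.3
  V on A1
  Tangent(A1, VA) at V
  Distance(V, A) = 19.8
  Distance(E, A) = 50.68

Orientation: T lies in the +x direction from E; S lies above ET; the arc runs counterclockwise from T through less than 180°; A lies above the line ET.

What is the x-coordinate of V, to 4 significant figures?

43.35

Checks: ∠(ST, TE) = 90.00° ✓; |ST| = 12.30 ✓; |SV| = 12.30 ✓; ∠(SV, VA) = 90.00° ✓; |VA| = 19.80 ✓; |EA| = 50.68 ✓.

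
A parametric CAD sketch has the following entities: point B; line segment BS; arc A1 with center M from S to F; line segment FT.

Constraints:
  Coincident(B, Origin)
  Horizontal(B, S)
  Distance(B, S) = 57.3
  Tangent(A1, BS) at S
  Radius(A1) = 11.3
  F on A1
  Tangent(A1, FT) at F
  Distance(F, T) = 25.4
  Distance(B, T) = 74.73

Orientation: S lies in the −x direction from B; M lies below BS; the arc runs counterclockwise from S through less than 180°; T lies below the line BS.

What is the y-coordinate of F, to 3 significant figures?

-13.2

B is at the origin; BS is horizontal with |BS| = 57.3 and S on the −x side, so S = (-57.3, 0.00). Since A1 is tangent to BS there, MS ⟂ BS, so M = S + (0, -11.3) = (-57.3, -11.3). Since MF ⟂ FT (tangency), |MT| = √(11.3² + 25.4²) = 27.8 regardless of where F sits on A1. So T lies on both circle(B, 74.73) and circle(M, 27.8); the below-BS intersection is T = (-64.2, -38.2). F is the foot of the tangent from T: F = (-68.4, -13.2).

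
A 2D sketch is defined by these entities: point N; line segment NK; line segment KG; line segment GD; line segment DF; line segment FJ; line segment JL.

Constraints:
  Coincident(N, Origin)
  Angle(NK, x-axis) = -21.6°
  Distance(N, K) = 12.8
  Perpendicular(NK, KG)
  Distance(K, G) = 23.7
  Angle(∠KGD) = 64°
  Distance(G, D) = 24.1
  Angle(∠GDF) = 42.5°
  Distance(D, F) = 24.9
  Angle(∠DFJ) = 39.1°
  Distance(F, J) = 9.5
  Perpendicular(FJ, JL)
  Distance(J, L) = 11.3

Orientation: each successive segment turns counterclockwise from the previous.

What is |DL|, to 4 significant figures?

10.77

∠DFJ = 39.1° gives FJ at 102.8° from the x-axis; with |FJ| = 9.5, J = (14.09, 9.375). The perpendicularity gives JL at right angles to FJ, so JL runs at -167.2°; with |JL| = 11.3, L = (3.068, 6.871). Then |DL| = |L − D| = 10.77.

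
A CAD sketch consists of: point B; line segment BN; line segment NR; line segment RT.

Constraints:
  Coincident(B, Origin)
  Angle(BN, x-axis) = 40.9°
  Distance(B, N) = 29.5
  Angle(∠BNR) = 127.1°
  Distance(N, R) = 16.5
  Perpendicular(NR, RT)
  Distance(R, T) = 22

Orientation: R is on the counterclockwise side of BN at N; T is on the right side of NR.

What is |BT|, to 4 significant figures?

57.00

B is at the origin; BN runs at 40.9° with length 29.5, so N = 29.5·(cos 40.9°, sin 40.9°) = (22.30, 19.31). ∠BNR = 127.1°, so NR runs at 40.9° + (180° − 127.1°) = 93.80° from the x-axis; with |NR| = 16.5, R = N + 16.5·(cos 93.80°, sin 93.80°) = (21.20, 35.78). NR is perpendicular to RT; with |RT| = 22.0 on the right of NR, T = R + 22.0·(0.9978, 0.06627) = (43.16, 37.24). Then |BT| = |T − B| = 57.00.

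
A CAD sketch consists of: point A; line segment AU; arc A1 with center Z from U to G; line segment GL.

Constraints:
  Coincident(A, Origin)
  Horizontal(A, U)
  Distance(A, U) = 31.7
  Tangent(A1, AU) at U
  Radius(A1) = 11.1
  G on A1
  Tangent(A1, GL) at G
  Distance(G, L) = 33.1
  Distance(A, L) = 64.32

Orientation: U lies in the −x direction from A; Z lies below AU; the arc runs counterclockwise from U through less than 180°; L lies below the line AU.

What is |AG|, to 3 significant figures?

43.5

A is at the origin; A and U share the same y with |AU| = 31.7 and U on the −x side, so U = (-31.7, 0.00). Since A1 is tangent to AU there, ZU ⟂ AU, so Z = U + (0, -11.1) = (-31.7, -11.1). Since ZG ⟂ GL (tangency), |ZL| = √(11.1² + 33.1²) = 34.9 regardless of where G sits on A1. So L lies on both circle(A, 64.32) and circle(Z, 34.9); the below-AU intersection is L = (-49.4, -41.2). G is the foot of the tangent from L: G = (-42.6, -8.81).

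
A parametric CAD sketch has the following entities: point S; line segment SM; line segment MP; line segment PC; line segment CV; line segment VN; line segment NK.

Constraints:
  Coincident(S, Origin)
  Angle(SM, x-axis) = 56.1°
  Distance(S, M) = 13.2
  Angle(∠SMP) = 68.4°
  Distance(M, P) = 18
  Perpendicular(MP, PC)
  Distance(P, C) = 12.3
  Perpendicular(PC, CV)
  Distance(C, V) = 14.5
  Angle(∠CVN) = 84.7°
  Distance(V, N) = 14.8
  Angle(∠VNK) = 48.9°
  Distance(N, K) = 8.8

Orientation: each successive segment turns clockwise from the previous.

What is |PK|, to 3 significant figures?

8.09

S is at the origin; SM runs at 56.1° with length 13.2, so M = (7.36, 11.0). ∠SMP = 68.4° gives MP at -55.5° from the x-axis; with |MP| = 18.0, P = (17.6, -3.88). The perpendicularity gives PC at right angles to MP, so PC runs at -146°; with |PC| = 12.3, C = (7.42, -10.8). The perpendicularity gives CV at right angles to PC, so CV runs at 124°; with |CV| = 14.5, V = (-0.792, 1.10). ∠CVN = 84.7° gives VN at 29.2° from the x-axis; with |VN| = 14.8, N = (12.1, 8.33). ∠VNK = 48.9° gives NK at -102° from the x-axis; with |NK| = 8.8, K = (10.3, -0.286). Then |PK| = |K − P| = 8.09.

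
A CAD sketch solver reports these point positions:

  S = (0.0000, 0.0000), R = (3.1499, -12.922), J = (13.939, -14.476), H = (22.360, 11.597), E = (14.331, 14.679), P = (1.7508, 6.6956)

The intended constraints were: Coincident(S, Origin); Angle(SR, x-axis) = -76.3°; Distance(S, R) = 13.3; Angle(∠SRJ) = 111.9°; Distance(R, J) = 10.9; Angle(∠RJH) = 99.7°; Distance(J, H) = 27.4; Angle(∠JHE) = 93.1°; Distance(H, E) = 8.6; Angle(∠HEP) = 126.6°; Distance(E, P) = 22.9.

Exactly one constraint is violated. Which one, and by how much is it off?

Distance(E, P) = 22.9 — off by 8.00.

S = (0.00, 0.00) ✓; SR at -76.30° ✓; |SR| = 13.30 ✓; ∠SRJ = 111.9° ✓; |RJ| = 10.90 ✓; ∠RJH = 99.70° ✓; |JH| = 27.40 ✓; ∠JHE = 93.10° ✓; |HE| = 8.600 ✓; ∠HEP = 126.6° ✓; |EP| = 14.90 ✗.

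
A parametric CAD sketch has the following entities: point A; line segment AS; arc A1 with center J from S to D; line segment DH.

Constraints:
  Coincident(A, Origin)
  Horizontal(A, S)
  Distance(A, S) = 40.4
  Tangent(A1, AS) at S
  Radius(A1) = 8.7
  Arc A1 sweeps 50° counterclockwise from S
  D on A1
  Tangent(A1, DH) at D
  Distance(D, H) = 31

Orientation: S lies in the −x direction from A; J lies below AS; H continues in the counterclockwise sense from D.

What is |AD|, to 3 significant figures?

47.2

A is at the origin; AS is horizontal with |AS| = 40.4 and S on the −x side, so S = (-40.4, 0.00). The tangent condition forces JS to be normal to AS, so J = S + (0, -8.7) = (-40.4, -8.70). On A1, S sits at bearing 90° from J; a 50° counterclockwise sweep puts D at bearing 140°, so D = J + 8.7·(cos 140°, sin 140°) = (-47.1, -3.11). Then |AD| = |D − A| = 47.2.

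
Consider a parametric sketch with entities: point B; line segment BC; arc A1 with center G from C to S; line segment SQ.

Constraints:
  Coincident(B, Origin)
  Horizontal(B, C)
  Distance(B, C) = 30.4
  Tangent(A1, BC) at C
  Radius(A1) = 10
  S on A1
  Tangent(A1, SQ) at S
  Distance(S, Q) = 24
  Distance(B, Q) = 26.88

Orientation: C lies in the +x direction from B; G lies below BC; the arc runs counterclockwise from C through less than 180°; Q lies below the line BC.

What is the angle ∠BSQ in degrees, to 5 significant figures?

70.720°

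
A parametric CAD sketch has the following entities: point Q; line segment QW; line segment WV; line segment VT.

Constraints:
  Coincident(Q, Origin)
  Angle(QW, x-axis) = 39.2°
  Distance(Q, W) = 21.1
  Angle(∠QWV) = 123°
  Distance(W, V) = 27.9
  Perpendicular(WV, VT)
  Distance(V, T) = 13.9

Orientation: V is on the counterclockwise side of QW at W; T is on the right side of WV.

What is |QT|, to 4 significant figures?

50.50

∠QWV = 123.0°, so WV runs at 39.2° + (180° − 123.0°) = 96.20° from the x-axis; with |WV| = 27.9, V = W + 27.9·(cos 96.20°, sin 96.20°) = (13.34, 41.07). WV is perpendicular to VT; with |VT| = 13.9 on the right of WV, T = V + 13.9·(0.9942, 0.1080) = (27.16, 42.57). Then |QT| = |T − Q| = 50.50.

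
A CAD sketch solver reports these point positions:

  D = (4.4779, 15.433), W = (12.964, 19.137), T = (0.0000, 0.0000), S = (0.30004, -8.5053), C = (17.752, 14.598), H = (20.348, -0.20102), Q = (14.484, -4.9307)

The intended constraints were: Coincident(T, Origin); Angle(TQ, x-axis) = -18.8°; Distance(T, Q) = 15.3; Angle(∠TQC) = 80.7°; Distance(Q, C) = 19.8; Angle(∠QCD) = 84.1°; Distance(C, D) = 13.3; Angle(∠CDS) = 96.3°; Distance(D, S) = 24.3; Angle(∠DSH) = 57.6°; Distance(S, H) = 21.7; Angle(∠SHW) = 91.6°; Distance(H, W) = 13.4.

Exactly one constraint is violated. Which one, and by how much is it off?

Distance(H, W) = 13.4 — off by 7.30.

T = (0.00, 0.00) ✓; TQ at -18.80° ✓; |TQ| = 15.30 ✓; ∠TQC = 80.70° ✓; |QC| = 19.80 ✓; ∠QCD = 84.10° ✓; |CD| = 13.30 ✓; ∠CDS = 96.30° ✓; |DS| = 24.30 ✓; ∠DSH = 57.60° ✓; |SH| = 21.70 ✓; ∠SHW = 91.60° ✓; |HW| = 20.70 ✗.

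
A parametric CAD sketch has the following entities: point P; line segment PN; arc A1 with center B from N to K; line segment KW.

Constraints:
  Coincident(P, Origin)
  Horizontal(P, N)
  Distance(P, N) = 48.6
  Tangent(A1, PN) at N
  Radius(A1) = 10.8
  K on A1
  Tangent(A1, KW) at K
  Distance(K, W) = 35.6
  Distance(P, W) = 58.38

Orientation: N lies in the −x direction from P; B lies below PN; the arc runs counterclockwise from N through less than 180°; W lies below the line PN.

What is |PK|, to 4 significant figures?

59.82

P is at the origin; P and N share the same y with |PN| = 48.6 and N on the −x side, so N = (-48.60, 0.000). A1 meets PN tangentially, so BN is at right angles to PN, so B = N + (0, -10.8) = (-48.60, -10.80). Since BK ⟂ KW (tangency), |BW| = √(10.8² + 35.6²) = 37.20 regardless of where K sits on A1. So W lies on both circle(P, 58.38) and circle(B, 37.20); the below-PN intersection is W = (-36.14, -45.85). K is the foot of the tangent from W: K = (-57.29, -17.22).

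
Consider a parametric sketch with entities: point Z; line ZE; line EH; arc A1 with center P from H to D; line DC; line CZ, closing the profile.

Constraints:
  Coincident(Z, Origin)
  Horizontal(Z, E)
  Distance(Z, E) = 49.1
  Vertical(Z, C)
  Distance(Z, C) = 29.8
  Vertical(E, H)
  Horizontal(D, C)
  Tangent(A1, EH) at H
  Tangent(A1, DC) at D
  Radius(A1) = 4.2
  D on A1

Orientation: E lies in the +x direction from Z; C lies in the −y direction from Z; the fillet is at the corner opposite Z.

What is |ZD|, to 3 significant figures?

53.9

Z is at the origin; Z and E share the same y with |ZE| = 49.1 and E on the +x side, so E = (49.1, 0.00). ZC is vertical with |ZC| = 29.8 and C on the −y side, so C = (0.00, -29.8). The virtual corner opposite Z is at (49.1, -29.8). The tangent condition forces PH to be normal to EH and tangency of A1 to DC means the radius PD is perpendicular to DC, with radius 4.2, so the center P sits 4.2 in from both sides at P = (44.9, -25.6). That places the tangent points at H = (49.1, -25.6) on EH and D = (44.9, -29.8) on DC. Then |ZD| = |D − Z| = 53.9.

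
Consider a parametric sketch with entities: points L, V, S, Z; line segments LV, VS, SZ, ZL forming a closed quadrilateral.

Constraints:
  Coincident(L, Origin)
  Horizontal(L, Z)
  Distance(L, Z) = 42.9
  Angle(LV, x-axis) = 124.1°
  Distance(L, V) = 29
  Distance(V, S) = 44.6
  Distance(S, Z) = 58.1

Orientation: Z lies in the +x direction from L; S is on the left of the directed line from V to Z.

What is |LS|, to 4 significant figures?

55.53

Checks: |VS| = 44.60 ✓; |SZ| = 58.10 ✓.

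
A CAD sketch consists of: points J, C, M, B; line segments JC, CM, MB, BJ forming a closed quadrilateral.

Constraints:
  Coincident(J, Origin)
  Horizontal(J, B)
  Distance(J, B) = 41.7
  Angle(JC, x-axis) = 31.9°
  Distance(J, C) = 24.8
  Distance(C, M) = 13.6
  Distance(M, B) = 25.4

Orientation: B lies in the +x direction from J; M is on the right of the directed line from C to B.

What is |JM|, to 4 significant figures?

16.31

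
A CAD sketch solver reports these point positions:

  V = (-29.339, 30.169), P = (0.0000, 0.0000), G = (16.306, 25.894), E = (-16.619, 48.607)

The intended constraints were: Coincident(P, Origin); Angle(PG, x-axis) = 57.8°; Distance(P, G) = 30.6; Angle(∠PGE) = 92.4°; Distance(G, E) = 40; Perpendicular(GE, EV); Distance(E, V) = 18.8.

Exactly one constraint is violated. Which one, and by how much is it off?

Distance(E, V) = 18.8 — off by 3.60.

P = (0.00, 0.00) ✓; PG at 57.80° ✓; |PG| = 30.60 ✓; ∠PGE = 92.40° ✓; |GE| = 40.00 ✓; ∠(GE, EV) = 90.00° ✓; |EV| = 22.40 ✗.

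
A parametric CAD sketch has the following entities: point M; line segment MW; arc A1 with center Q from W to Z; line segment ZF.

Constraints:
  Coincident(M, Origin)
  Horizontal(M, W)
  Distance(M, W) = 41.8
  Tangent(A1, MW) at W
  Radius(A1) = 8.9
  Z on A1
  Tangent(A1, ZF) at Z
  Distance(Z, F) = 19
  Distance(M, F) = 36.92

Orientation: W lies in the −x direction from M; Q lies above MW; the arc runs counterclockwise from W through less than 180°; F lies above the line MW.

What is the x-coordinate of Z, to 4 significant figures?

-33.30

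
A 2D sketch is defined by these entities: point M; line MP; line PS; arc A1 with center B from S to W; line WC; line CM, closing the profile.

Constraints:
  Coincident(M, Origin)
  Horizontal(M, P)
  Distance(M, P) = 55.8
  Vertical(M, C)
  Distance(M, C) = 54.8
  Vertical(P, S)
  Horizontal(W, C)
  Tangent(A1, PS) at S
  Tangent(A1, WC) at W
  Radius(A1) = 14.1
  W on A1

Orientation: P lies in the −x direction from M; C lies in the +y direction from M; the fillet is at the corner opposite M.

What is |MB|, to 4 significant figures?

58.27

M and C share the same x with |MC| = 54.8 and C on the +y side, so C = (0.000, 54.80). The virtual corner opposite M is at (-55.80, 54.80). The tangent condition forces BS to be normal to PS and the tangent condition forces BW to be normal to WC, with radius 14.1, so the center B sits 14.1 in from both sides at B = (-41.70, 40.70). Then |MB| = |B − M| = 58.27.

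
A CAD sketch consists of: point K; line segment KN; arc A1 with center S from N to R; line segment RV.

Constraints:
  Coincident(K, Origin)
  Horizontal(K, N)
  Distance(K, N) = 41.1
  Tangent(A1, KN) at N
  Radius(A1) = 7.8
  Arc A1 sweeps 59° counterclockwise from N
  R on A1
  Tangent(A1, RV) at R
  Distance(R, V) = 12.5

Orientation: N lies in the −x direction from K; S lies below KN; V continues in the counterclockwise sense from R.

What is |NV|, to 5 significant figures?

19.555

On A1, N sits at bearing 90° from S; a 59° counterclockwise sweep puts R at bearing 149°, so R = S + 7.8·(cos 149°, sin 149°) = (-47.786, -3.7827). Since A1 is tangent to RV there, SR ⟂ RV, so RV runs along (−sin 149°, cos 149°); with |RV| = 12.5, V = (-54.224, -14.497). Then |NV| = |V − N| = 19.555.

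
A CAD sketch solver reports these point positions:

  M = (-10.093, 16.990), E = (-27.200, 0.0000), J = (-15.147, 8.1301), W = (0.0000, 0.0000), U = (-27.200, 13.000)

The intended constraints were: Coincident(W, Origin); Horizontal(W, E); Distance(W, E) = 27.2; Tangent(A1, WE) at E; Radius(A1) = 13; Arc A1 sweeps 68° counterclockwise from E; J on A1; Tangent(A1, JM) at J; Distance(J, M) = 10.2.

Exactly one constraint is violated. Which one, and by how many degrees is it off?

Tangent(A1, JM) at J — off by 7.70°.

W = (0.00, 0.00) ✓; W.y = 0.00, E.y = 0.00 ✓; |WE| = 27.20 ✓; ∠(UE, EW) = 90.00° ✓; |UE| = 13.00 ✓; bearing(U→J) − bearing(U→E) = 68.00° ✓; |UJ| = 13.00 ✓; ∠(UJ, JM) = 97.70° ✗; |JM| = 10.20 ✓.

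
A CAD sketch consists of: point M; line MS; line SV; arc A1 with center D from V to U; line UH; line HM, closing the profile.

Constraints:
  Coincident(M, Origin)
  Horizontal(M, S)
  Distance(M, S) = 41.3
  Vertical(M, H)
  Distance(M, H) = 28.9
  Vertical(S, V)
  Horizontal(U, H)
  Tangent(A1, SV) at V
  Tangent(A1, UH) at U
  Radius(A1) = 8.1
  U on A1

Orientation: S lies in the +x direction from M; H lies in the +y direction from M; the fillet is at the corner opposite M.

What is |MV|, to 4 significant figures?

46.24

M is at the origin; M and S share the same y with |MS| = 41.3 and S on the +x side, so S = (41.30, 0.000). M and H share the same x with |MH| = 28.9 and H on the +y side, so H = (0.000, 28.90). The virtual corner opposite M is at (41.30, 28.90). The tangent condition forces DV to be normal to SV and since A1 is tangent to UH there, DU ⟂ UH, with radius 8.1, so the center D sits 8.1 in from both sides at D = (33.20, 20.80). That places the tangent points at V = (41.30, 20.80) on SV and U = (33.20, 28.90) on UH. Then |MV| = |V − M| = 46.24.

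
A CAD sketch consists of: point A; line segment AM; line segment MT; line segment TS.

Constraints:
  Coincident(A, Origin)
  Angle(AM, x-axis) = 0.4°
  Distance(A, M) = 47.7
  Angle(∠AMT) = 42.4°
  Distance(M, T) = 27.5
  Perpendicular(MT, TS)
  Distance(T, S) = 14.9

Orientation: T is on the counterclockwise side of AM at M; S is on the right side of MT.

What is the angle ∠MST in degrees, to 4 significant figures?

61.55°

∠AMT = 42.4°, so MT runs at 0.4° + (180° − 42.4°) = 138.0° from the x-axis; with |MT| = 27.5, T = M + 27.5·(cos 138.0°, sin 138.0°) = (27.26, 18.73). The perpendicularity gives TS at right angles to MT; with |TS| = 14.9 on the right of MT, S = T + 14.9·(0.6691, 0.7431) = (37.23, 29.81). Then cos ∠MST = SM·ST / (|SM||ST|), giving 61.55°.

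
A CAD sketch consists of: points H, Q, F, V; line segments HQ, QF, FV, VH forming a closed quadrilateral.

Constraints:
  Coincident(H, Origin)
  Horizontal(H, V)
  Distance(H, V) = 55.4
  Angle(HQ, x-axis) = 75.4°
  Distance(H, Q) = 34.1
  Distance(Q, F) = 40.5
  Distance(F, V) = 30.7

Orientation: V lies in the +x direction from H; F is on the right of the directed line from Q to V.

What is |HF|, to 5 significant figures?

25.293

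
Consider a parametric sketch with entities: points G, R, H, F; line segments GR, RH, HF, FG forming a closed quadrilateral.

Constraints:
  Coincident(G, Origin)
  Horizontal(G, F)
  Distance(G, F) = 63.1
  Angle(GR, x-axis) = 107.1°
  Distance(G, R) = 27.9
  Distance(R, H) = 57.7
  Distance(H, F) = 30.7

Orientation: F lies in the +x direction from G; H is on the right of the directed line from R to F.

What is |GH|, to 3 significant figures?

36.7

Checks: G.y = 0.00, F.y = 0.00 ✓; |RH| = 57.70 ✓; |HF| = 30.70 ✓.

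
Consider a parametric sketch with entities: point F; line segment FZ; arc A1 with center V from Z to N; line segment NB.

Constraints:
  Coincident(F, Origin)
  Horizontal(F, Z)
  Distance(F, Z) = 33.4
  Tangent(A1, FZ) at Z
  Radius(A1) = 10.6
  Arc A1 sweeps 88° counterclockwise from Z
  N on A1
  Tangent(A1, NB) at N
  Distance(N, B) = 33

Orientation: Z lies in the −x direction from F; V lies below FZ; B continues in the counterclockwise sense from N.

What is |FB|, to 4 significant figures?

62.49

F is at the origin; F and Z share the same y with |FZ| = 33.4 and Z on the −x side, so Z = (-33.40, 0.000). A1 meets FZ tangentially, so VZ is at right angles to FZ, so V = Z + (0, -10.6) = (-33.40, -10.60). On A1, Z sits at bearing 90° from V; an 88° counterclockwise sweep puts N at bearing 178°, so N = V + 10.6·(cos 178°, sin 178°) = (-43.99, -10.23). Since A1 is tangent to NB there, VN ⟂ NB, so NB runs along (−sin 178°, cos 178°); with |NB| = 33.0, B = (-45.15, -43.21). Then |FB| = |B − F| = 62.49.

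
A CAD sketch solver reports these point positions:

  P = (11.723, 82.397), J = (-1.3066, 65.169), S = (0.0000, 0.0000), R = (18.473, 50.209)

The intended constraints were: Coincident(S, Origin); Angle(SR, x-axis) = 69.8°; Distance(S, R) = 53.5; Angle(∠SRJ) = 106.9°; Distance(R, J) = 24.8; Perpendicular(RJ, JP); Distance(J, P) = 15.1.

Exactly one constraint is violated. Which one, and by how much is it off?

Distance(J, P) = 15.1 — off by 6.50.

S = (0.00, 0.00) ✓; SR at 69.80° ✓; |SR| = 53.50 ✓; ∠SRJ = 106.9° ✓; |RJ| = 24.80 ✓; ∠(RJ, JP) = 90.00° ✓; |JP| = 21.60 ✗.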